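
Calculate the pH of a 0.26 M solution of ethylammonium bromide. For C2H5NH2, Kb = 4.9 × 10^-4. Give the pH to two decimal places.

C2H5NH3+ is the conjugate acid of the weak base C2H5NH2.
Ka = Kw/Kb = 1.0×10^-14 / 4.9 × 10^-4 = 2.04 × 10^-11
Let x = [H+] at equilibrium. Ka = x²/(0.26 − x).
Assume x ≪ 0.26: x ≈ √(2.04 × 10^-11 × 0.26) = 2.30 × 10^-6 M
(x/C₀ = 0.00089% < 5%, so the approximation holds.)
pH = −log(2.30 × 10^-6) = 5.64

pH = 5.64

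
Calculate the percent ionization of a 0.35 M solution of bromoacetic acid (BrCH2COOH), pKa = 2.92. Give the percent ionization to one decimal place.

5.7%

BrCH2COOH ⇌ BrCH2COO- + H+; let x = [H+] at equilibrium.
Ka = 10^(−2.92) = 1.20 × 10^-3
Ka = x²/(C₀ − x); solving the quadratic gives x = 1.99 × 10^-2 M.
Fraction ionized = 1.99 × 10^-2 / 0.35 = 0.0569 → 5.7%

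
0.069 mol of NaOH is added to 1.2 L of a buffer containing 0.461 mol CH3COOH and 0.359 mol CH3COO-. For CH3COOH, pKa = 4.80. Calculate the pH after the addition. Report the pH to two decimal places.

After neutralization: n(CH3COOH) = 0.392 mol, n(CH3COO-) = 0.428 mol.
pH = pKa + log(n_CH3COO-/n_CH3COOH) = 4.80 + log(0.428/0.392) = 4.80 + (+0.038)

pH = 4.84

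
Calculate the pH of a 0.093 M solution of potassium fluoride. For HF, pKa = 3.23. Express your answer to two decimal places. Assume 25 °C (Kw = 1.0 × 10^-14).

F- is the conjugate base of the weak acid HF.
Ka = 10^(−3.23) = 5.89 × 10^-4
Kb = Kw/Ka = 1.0×10^-14 / 5.89 × 10^-4 = 1.70 × 10^-11
Kb = x²/(0.093 − x) = 1.70 × 10^-11
Assume x ≪ 0.093: x ≈ √(1.70 × 10^-11 × 0.093) = 1.26 × 10^-6 M
pOH = 5.90, so pH = 14.00 − pOH = 8.10

pH = 8.10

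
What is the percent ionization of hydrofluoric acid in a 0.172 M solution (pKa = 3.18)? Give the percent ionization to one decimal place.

HF ⇌ F- + H+; let x = [H+] at equilibrium.
Ka = 10^(−3.18) = 6.61 × 10^-4
Ka = x²/(C₀ − x); solving the quadratic gives x = 1.03 × 10^-2 M.
Fraction ionized = 1.03 × 10^-2 / 0.172 = 0.0599 → 6.0%

6.0%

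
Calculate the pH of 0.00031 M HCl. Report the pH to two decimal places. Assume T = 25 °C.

HCl is a strong acid and dissociates completely, so [H+] = 0.00031 M.
pH = -log(0.00031) = 3.51

pH = 3.51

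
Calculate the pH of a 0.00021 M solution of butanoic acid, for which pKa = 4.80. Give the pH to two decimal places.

pH = 4.30

CH3(CH2)2COOH ⇌ CH3(CH2)2COO- + H+
Ka = 10^(−4.80) = 1.58 × 10^-5
Let x = [H+] at equilibrium. Ka = x²/(0.00021 − x).
The 5% rule fails; solving x² + Ka·x − Ka·C₀ = 0 exactly:
x = [−1.58e-05 + √(1.58e-05² + 1.33e-08)]/2 = 5.02 × 10^-5 M
pH = −log[H+] = −log(5.02 × 10^-5) = 4.30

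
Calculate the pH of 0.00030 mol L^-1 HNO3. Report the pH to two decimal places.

HNO3 is a strong acid and dissociates completely, so [H+] = 0.00030 M.
pH = -log(0.0003) = 3.52

pH = 3.52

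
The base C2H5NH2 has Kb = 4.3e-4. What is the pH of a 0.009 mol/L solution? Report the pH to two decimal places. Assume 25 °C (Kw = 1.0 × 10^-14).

pH = 11.25

C2H5NH2 + H2O ⇌ C2H5NH3+ + OH-
From the ICE table, Kb = [OH-]²/(0.009 − [OH-]) = 4.3 × 10^-4.
[OH-] is not negligible relative to C₀; solve [OH-]² + 0.00043·[OH-] − 3.87e-06 = 0.
[OH-] = (−Kb + √(Kb² + 4·Kb·C₀))/2 = 1.76 × 10^-3 M
pOH = −log(1.76 × 10^-3) = 2.75; pH = 14.00 − 2.75 = 11.25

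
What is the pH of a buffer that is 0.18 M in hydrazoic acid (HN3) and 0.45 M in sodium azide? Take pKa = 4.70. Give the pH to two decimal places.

pH = 5.10

Henderson–Hasselbalch: pH = pKa + log([N3-]/[HN3]) = 4.70 + log(0.45/0.18)
pH = 4.70 + (+0.398) = 5.10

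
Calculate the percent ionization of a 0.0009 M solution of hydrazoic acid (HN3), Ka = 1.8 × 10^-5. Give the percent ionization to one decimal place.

HN3 ⇌ N3- + H+; let x = [H+] at equilibrium.
Solve x² + 1.8e-05x − 1.62e-08 = 0 → x = 1.19 × 10^-4 M
Fraction ionized = 1.19 × 10^-4 / 0.0009 = 0.1322 → 13.2%

13.2%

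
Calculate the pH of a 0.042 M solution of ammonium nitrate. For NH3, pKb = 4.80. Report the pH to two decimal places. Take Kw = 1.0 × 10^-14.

pH = 5.29

NH4+ is the conjugate acid of the weak base NH3.
Kb = 10^(−4.80) = 1.58 × 10^-5
Ka = Kw/Kb = 1.0×10^-14 / 1.58 × 10^-5 = 6.33 × 10^-10
Ka = [H+]²/(0.042 − [H+]) = 6.33 × 10^-10
Since Ka ≪ C₀, [H+] ≈ √(Ka·C₀) = 5.16 × 10^-6 M.
Check: 0.012% ionized — well under 5%, approximation valid.
pH = −log(5.16 × 10^-6) = 5.29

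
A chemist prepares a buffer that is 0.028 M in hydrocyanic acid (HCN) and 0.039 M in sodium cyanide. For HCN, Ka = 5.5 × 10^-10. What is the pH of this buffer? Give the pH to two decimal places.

pKa = −log(5.5 × 10^-10) = 9.260
pH = pKa + log([A⁻]/[HA]) = 9.260 + log(0.039/0.028)
pH = 9.260 + (+0.144) = 9.40

pH = 9.40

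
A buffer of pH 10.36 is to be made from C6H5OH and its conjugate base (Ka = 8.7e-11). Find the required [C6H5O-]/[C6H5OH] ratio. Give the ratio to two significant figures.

pKa = -log(8.7 × 10^-11) = 10.060
pH = pKa + log(r) ⇒ log(r) = 10.36 − 10.060 = +0.300
r = [C6H5O-]/[C6H5OH] = 10^(+0.300) = 2

ratio = 2.0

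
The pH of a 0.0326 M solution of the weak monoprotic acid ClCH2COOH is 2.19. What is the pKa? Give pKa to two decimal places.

pKa = 2.80

[H+] = 10^(-2.19) = 6.46 × 10^-3 M
At equilibrium [HA] = 0.0326 − 6.46 × 10^-3 = 2.61 × 10^-2 M
Ka = [H+][A-]/[HA] = (6.46 × 10^-3)² / 2.61 × 10^-2 = 1.60 × 10^-3
pKa = -log(1.60 × 10^-3) = 2.80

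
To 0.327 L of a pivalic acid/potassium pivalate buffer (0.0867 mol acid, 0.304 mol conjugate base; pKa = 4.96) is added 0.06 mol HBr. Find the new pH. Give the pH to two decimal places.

After neutralization: n((CH3)3CCOOH) = 0.147 mol, n((CH3)3CCOO-) = 0.244 mol.
pH = pKa + log([A⁻]/[HA]) = 4.96 + log(0.244/0.147) = 4.96 +0.220

pH = 5.18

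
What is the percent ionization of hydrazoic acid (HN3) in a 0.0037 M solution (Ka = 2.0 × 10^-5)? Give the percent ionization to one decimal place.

7.1%

HN3 ⇌ N3- + H+; let x = [H+] at equilibrium.
Solve x² + 2e-05x − 7.4e-08 = 0 → x = 2.62 × 10^-4 M
Fraction ionized = 2.62 × 10^-4 / 0.0037 = 0.0708 → 7.1%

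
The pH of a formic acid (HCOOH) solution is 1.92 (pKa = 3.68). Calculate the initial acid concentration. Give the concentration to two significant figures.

C₀ = 7.0 × 10^-1 M

[H+] = 10^(-1.92) = 1.20 × 10^-2 M = x
Ka = 10^(−3.68) = 2.09 × 10^-4
Ka = x²/(C₀ − x) ⇒ C₀ = x + x²/Ka
C₀ = 1.20 × 10^-2 + (1.20 × 10^-2)²/(2.09 × 10^-4) = 7.01 × 10^-1 M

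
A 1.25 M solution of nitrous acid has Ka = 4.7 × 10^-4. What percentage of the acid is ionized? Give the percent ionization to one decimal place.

HNO2 ⇌ NO2- + H+; let x = [H+] at equilibrium.
x ≈ √(Ka·C₀) = √(4.7 × 10^-4 × 1.25) = 2.42 × 10^-2 M
% ionization = x/C₀ × 100% = 2.42 × 10^-2/1.25 × 100% = 1.9%

1.9%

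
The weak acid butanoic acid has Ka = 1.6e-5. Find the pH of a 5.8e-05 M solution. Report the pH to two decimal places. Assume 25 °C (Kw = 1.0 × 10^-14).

CH3(CH2)2COOH ⇌ CH3(CH2)2COO- + H+
From the ICE table, Ka = x²/(5.8e-05 − x) = 1.6 × 10^-5.
x is not negligible relative to C₀; solve x² + 1.6e-05·x − 9.28e-10 = 0.
x = [−1.6e-05 + √(1.6e-05² + 3.71e-09)]/2 = 2.35 × 10^-5 M
pH = −log[H+] = −log(2.35 × 10^-5) = 4.63

pH = 4.63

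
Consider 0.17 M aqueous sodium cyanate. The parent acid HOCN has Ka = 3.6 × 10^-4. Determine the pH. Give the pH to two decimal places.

OCN- is the conjugate base of the weak acid HOCN.
Kb = Kw/Ka = 1.0×10^-14 / 3.6 × 10^-4 = 2.78 × 10^-11
From the ICE table, Kb = x²/(0.17 − x) = 2.78 × 10^-11.
Assume x ≪ 0.17: x ≈ √(2.78 × 10^-11 × 0.17) = 2.17 × 10^-6 M
(x/C₀ = 0.0013% < 5%, so the approximation holds.)
pOH = 5.66, so pH = 14.00 − pOH = 8.34

pH = 8.34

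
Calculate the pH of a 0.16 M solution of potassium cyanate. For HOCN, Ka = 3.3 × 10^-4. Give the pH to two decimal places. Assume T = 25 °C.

OCN- is the conjugate base of the weak acid HOCN.
Kb = Kw/Ka = 1.0×10^-14 / 3.3 × 10^-4 = 3.03 × 10^-11
Let x = [OH-] at equilibrium. Kb = x²/(0.16 − x).
Neglecting x in the denominator: x = √(3.03 × 10^-11 × 0.16) = 2.20 × 10^-6 M
Check: 0.0014% ionized — well under 5%, approximation valid.
pOH = 5.66, so pH = 14.00 − pOH = 8.34

pH = 8.34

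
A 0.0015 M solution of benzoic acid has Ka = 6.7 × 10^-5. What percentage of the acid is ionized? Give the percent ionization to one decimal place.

C6H5COOH ⇌ C6H5COO- + H+; let x = [H+] at equilibrium.
Solve x² + 6.7e-05x − 1.01e-07 = 0 → x = 2.85 × 10^-4 M
% ionization = x/C₀ × 100% = 2.85 × 10^-4/0.0015 × 100% = 19.0%

19.0%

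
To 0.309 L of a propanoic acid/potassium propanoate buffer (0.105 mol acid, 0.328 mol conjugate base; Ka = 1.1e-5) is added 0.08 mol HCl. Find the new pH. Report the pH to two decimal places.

pH = 5.09

After neutralization: n(CH3CH2COOH) = 0.185 mol, n(CH3CH2COO-) = 0.248 mol.
pKa = −log(1.1 × 10^-5) = 4.959
Henderson–Hasselbalch with mole ratio 0.248/0.185: pH = 4.959 + (+0.127)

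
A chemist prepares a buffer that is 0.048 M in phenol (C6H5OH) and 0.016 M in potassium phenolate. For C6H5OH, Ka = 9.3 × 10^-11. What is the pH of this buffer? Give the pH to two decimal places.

pKa = −log(9.3 × 10^-11) = 10.032
pH = pKa + log([A⁻]/[HA]) = 10.032 + log(0.016/0.048)
pH = 10.032 + (-0.477) = 9.55

pH = 9.55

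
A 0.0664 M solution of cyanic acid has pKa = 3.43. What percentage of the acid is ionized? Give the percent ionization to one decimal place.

7.2%

HOCN ⇌ OCN- + H+; let x = [H+] at equilibrium.
Ka = 10^(−3.43) = 3.72 × 10^-4
Ka = x²/(C₀ − x); solving the quadratic gives x = 4.79 × 10^-3 M.
% ionization = x/C₀ × 100% = 4.79 × 10^-3/0.0664 × 100% = 7.2%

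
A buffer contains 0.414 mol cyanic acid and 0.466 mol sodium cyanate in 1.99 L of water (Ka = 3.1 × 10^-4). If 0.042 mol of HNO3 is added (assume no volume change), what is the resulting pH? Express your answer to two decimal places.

After neutralization: n(HOCN) = 0.456 mol, n(OCN-) = 0.424 mol.
pKa = −log(3.1 × 10^-4) = 3.509
Henderson–Hasselbalch with mole ratio 0.424/0.456: pH = 3.509 + (-0.032)

pH = 3.48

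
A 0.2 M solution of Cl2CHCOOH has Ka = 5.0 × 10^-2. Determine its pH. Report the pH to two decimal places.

pH = 1.11

Cl2CHCOOH ⇌ Cl2CHCOO- + H+
Let x = [H+] at equilibrium. Ka = x²/(0.2 − x).
x is not negligible relative to C₀; solve x² + 0.05·x − 0.01 = 0.
x = (−Ka + √(Ka² + 4·Ka·C₀))/2 = 7.81 × 10^-2 M
pH = −log(7.81 × 10^-2) = 1.11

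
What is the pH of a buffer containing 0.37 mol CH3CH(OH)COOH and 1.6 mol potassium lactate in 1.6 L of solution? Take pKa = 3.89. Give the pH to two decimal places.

pH = 4.53

pH = pKa + log([A⁻]/[HA]) = 3.89 + log(1.6/0.37)
pH = 3.89 + (+0.636) = 4.53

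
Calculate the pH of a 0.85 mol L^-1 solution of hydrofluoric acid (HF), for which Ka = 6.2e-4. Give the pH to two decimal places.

pH = 1.64

HF ⇌ F- + H+
Ka = x²/(0.85 − x) = 6.2 × 10^-4
Since Ka ≪ C₀, x ≈ √(Ka·C₀) = 2.30 × 10^-2 M.
(x/C₀ = 2.7% < 5%, so the approximation holds.)
pH = −log(2.30 × 10^-2) = 1.64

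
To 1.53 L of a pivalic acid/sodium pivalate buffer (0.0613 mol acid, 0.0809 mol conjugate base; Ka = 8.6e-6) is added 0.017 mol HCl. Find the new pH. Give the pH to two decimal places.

Added H+ converts (CH3)3CCOO- to (CH3)3CCOOH: (CH3)3CCOOH → 0.0783 mol, (CH3)3CCOO- → 0.0639 mol.
pKa = −log(8.6 × 10^-6) = 5.066
pH = pKa + log(n_(CH3)3CCOO-/n_(CH3)3CCOOH) = 5.066 + log(0.0639/0.0783) = 5.066 + (-0.088)

pH = 4.98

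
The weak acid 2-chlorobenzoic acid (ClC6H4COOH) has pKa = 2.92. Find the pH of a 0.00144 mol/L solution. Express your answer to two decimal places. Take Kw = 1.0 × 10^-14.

ClC6H4COOH ⇌ ClC6H4COO- + H+
Ka = 10^(−2.92) = 1.20 × 10^-3
From the ICE table, Ka = [H+]²/(0.00144 − [H+]) = 1.20 × 10^-3.
The 5% rule fails; solving [H+]² + Ka·[H+] − Ka·C₀ = 0 exactly:
[H+] = (−Ka + √(Ka² + 4·Ka·C₀))/2 = 8.45 × 10^-4 M
pH = −log[H+] = −log(8.45 × 10^-4) = 3.07

pH = 3.07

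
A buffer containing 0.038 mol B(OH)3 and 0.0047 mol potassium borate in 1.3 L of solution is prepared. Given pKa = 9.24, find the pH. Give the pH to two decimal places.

pH = pKa + log([A⁻]/[HA]) = 9.24 + log(0.0047/0.038)
pH = 9.24 + (-0.908) = 8.33

pH = 8.33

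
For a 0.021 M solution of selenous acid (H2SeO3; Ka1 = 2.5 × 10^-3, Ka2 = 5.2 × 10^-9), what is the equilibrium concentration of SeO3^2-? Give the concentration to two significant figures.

First ionization gives [H+] ≈ [HSeO3-] = 6.10 × 10^-3 M.
Second step: Ka2 = [H+][SeO3^2-]/[HSeO3-] ≈ [SeO3^2-] (since [H+] ≈ [HSeO3-]).
So [SeO3^2-] ≈ Ka2.

5.2 × 10^-9 M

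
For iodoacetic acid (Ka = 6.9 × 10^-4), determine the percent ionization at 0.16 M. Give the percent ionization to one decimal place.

ICH2COOH ⇌ ICH2COO- + H+; let x = [H+] at equilibrium.
Solve x² + 0.00069x − 0.00011 = 0 → x = 1.02 × 10^-2 M
% ionization = x/C₀ × 100% = 1.02 × 10^-2/0.16 × 100% = 6.4%

6.4%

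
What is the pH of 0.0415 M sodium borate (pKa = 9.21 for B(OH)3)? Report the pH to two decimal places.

B(OH)4- is the conjugate base of the weak acid B(OH)3.
Ka = 10^(−9.21) = 6.17 × 10^-10
Kb = Kw/Ka = 1.0×10^-14 / 6.17 × 10^-10 = 1.62 × 10^-5
From the ICE table, Kb = x²/(0.0415 − x) = 1.62 × 10^-5.
Neglecting x in the denominator: x = √(1.62 × 10^-5 × 0.0415) = 8.20 × 10^-4 M
(x/C₀ = 2% < 5%, so the approximation holds.)
pOH = −log(8.20 × 10^-4) = 3.09; pH = 14.00 − 3.09 = 10.91

pH = 10.91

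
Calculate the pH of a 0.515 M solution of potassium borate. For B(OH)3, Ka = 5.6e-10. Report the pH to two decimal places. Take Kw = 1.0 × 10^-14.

pH = 11.48

B(OH)4- is the conjugate base of the weak acid B(OH)3.
Kb = Kw/Ka = 1.0×10^-14 / 5.6 × 10^-10 = 1.79 × 10^-5
From the ICE table, Kb = [OH-]²/(0.515 − [OH-]) = 1.79 × 10^-5.
Since Kb ≪ C₀, [OH-] ≈ √(Kb·C₀) = 3.04 × 10^-3 M.
pOH = 2.52, so pH = 14.00 − pOH = 11.48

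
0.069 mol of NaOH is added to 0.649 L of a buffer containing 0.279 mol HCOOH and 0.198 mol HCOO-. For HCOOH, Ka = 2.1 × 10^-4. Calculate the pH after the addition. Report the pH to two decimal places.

pH = 3.78

OH- converts HCOOH to HCOO-: HCOOH → 0.21 mol, HCOO- → 0.267 mol.
pKa = −log(2.1 × 10^-4) = 3.678
pH = pKa + log([A⁻]/[HA]) = 3.678 + log(0.267/0.21) = 3.678 +0.104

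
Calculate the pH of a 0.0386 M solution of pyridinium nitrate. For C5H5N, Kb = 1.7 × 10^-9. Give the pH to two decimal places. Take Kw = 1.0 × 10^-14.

C5H5NH+ is the conjugate acid of the weak base C5H5N.
Ka = Kw/Kb = 1.0×10^-14 / 1.7 × 10^-9 = 5.88 × 10^-6
Ka = x²/(0.0386 − x) = 5.88 × 10^-6
Since Ka ≪ C₀, x ≈ √(Ka·C₀) = 4.76 × 10^-4 M.
Check: 1.2% ionized — well under 5%, approximation valid.
pH = −log(4.76 × 10^-4) = 3.32

pH = 3.32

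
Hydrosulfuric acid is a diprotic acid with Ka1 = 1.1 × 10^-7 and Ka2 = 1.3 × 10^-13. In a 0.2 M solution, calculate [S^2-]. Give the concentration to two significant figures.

First ionization gives [H+] ≈ [HS-] = 1.48 × 10^-4 M.
Second step: Ka2 = [H+][S^2-]/[HS-] ≈ [S^2-] (since [H+] ≈ [HS-]).
So [S^2-] ≈ Ka2.

1.3 × 10^-13 M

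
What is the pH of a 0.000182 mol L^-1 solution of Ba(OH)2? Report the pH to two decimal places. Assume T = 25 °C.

pH = 10.56

Ba(OH)2 is a strong base (each formula unit releases 2 OH-); [OH-] = 0.000364 M.
pOH = -log(0.000364) = 3.44
pH = 14.00 - 3.44 = 10.56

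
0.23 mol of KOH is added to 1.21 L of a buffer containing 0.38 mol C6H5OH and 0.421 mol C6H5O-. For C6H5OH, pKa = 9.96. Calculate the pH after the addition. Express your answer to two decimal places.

After neutralization: n(C6H5OH) = 0.15 mol, n(C6H5O-) = 0.651 mol.
pH = pKa + log([A⁻]/[HA]) = 9.96 + log(0.651/0.15) = 9.96 +0.637

pH = 10.60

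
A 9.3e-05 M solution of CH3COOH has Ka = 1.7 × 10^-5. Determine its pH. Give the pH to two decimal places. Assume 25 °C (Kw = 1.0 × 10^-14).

CH3COOH ⇌ CH3COO- + H+
From the ICE table, Ka = [H+]²/(9.3e-05 − [H+]) = 1.7 × 10^-5.
Here C₀/Ka ≈ 5.47, so the small-[H+] approximation fails. Use the quadratic:
[H+] = [−1.7e-05 + √(1.7e-05² + 6.32e-09)]/2 = 3.22 × 10^-5 M
pH = −log(3.22 × 10^-5) = 4.49

pH = 4.49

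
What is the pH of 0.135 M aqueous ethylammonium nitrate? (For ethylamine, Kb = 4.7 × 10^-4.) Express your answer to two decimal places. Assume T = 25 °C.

pH = 5.77

C2H5NH3+ is the conjugate acid of the weak base C2H5NH2.
Ka = Kw/Kb = 1.0×10^-14 / 4.7 × 10^-4 = 2.13 × 10^-11
Ka = [H+]²/(0.135 − [H+]) = 2.13 × 10^-11
Neglecting [H+] in the denominator: [H+] = √(2.13 × 10^-11 × 0.135) = 1.70 × 10^-6 M
([H+]/C₀ = 0.0013% < 5%, so the approximation holds.)
pH = −log(1.70 × 10^-6) = 5.77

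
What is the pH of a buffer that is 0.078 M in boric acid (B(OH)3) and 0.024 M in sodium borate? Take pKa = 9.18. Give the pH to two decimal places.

Using pH = pKa + log([base]/[acid]) with [base]/[acid] = 0.024/0.078:
pH = 9.18 + (-0.512) = 8.67

pH = 8.67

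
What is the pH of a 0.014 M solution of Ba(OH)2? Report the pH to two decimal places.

pH = 12.45

Ba(OH)2 is a strong base (each formula unit releases 2 OH-); [OH-] = 0.028 M.
pOH = -log(0.028) = 1.55
pH = 14.00 - 1.55 = 12.45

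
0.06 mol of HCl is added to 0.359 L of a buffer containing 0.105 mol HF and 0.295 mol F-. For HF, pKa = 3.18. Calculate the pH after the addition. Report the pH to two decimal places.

pH = 3.33

After neutralization: n(HF) = 0.165 mol, n(F-) = 0.235 mol.
pH = pKa + log([A⁻]/[HA]) = 3.18 + log(0.235/0.165) = 3.18 +0.154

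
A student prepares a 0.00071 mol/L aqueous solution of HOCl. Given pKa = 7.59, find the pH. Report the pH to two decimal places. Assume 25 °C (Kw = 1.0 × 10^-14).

HOCl ⇌ OCl- + H+
Ka = 10^(−7.59) = 2.57 × 10^-8
From the ICE table, Ka = [H+]²/(0.00071 − [H+]) = 2.57 × 10^-8.
Since Ka ≪ C₀, [H+] ≈ √(Ka·C₀) = 4.27 × 10^-6 M.
pH = −log(4.27 × 10^-6) = 5.37

pH = 5.37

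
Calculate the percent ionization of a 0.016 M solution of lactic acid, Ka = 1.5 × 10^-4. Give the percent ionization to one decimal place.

CH3CH(OH)COOH ⇌ CH3CH(OH)COO- + H+; let x = [H+] at equilibrium.
Solve x² + 0.00015x − 2.4e-06 = 0 → x = 1.48 × 10^-3 M
% ionization = x/C₀ × 100% = 1.48 × 10^-3/0.016 × 100% = 9.2%

9.2%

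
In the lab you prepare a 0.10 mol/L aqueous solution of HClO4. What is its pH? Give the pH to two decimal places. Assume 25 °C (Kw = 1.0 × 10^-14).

pH = 1.00

HClO4 is a strong acid and dissociates completely, so [H+] = 0.10 M.
pH = -log(0.1) = 1.00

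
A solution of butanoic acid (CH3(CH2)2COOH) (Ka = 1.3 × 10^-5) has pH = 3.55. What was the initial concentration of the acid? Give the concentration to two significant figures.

[H+] = 10^(-3.55) = 2.82 × 10^-4 M = x
Ka = x²/(C₀ − x) ⇒ C₀ = x + x²/Ka
C₀ = 2.82 × 10^-4 + (2.82 × 10^-4)²/(1.3 × 10^-5) = 6.40 × 10^-3 M

C₀ = 6.4 × 10^-3 M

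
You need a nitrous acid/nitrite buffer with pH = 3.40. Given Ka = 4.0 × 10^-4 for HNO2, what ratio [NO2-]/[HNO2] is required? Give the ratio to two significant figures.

pKa = -log(4.0 × 10^-4) = 3.398
pH = pKa + log(r) ⇒ log(r) = 3.40 − 3.398 = +0.002
r = [NO2-]/[HNO2] = 10^(+0.002) = 1

ratio = 1.0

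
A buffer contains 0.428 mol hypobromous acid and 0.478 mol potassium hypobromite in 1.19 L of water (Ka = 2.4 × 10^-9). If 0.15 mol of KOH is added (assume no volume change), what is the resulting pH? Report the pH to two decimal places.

After neutralization: n(HOBr) = 0.278 mol, n(OBr-) = 0.628 mol.
pKa = −log(2.4 × 10^-9) = 8.620
Henderson–Hasselbalch with mole ratio 0.628/0.278: pH = 8.620 + (+0.354)

pH = 8.97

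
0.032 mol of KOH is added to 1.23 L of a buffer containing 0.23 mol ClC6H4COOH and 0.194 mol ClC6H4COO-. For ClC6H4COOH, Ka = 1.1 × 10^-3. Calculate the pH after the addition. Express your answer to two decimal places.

After neutralization: n(ClC6H4COOH) = 0.198 mol, n(ClC6H4COO-) = 0.226 mol.
pKa = −log(1.1 × 10^-3) = 2.959
pH = pKa + log([A⁻]/[HA]) = 2.959 + log(0.226/0.198) = 2.959 +0.057

pH = 3.02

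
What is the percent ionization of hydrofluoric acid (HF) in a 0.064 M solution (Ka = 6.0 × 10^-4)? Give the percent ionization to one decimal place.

HF ⇌ F- + H+; let x = [H+] at equilibrium.
Solve x² + 0.0006x − 3.84e-05 = 0 → x = 5.90 × 10^-3 M
Fraction ionized = 5.90 × 10^-3 / 0.064 = 0.0922 → 9.2%

9.2%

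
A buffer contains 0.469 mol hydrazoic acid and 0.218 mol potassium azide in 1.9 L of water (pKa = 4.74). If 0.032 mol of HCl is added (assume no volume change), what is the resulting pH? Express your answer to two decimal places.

pH = 4.31

Added H+ converts N3- to HN3: HN3 → 0.501 mol, N3- → 0.186 mol.
Henderson–Hasselbalch with mole ratio 0.186/0.501: pH = 4.74 + (-0.430)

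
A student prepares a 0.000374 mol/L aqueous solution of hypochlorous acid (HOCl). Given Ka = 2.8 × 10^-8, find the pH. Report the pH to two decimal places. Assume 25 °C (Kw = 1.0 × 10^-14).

HOCl ⇌ OCl- + H+
From the ICE table, Ka = x²/(0.000374 − x) = 2.8 × 10^-8.
Assume x ≪ 0.000374: x ≈ √(2.8 × 10^-8 × 0.000374) = 3.24 × 10^-6 M
pH = −log[H+] = −log(3.24 × 10^-6) = 5.49

pH = 5.49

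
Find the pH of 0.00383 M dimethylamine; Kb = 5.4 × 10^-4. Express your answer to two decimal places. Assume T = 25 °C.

(CH3)2NH + H2O ⇌ (CH3)2NH2+ + OH-
From the ICE table, Kb = [OH-]²/(0.00383 − [OH-]) = 5.4 × 10^-4.
[OH-] is not negligible relative to C₀; solve [OH-]² + 0.00054·[OH-] − 2.07e-06 = 0.
[OH-] = [−0.00054 + √(0.00054² + 8.27e-06)]/2 = 1.19 × 10^-3 M
pOH = −log(1.19 × 10^-3) = 2.92; pH = 14.00 − 2.92 = 11.08

pH = 11.08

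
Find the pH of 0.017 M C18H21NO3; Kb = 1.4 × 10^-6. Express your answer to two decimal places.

pH = 10.19

C18H21NO3 + H2O ⇌ C18H22NO3+ + OH-
Kb = [OH-]²/(0.017 − [OH-]) = 1.4 × 10^-6
Since Kb ≪ C₀, [OH-] ≈ √(Kb·C₀) = 1.54 × 10^-4 M.
Check: 0.91% ionized — well under 5%, approximation valid.
pOH = −log(1.54 × 10^-4) = 3.81; pH = 14.00 − 3.81 = 10.19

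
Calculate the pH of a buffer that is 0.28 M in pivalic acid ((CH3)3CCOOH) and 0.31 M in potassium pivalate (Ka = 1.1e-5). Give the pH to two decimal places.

pKa = −log(1.1 × 10^-5) = 4.959
Henderson–Hasselbalch: pH = pKa + log([(CH3)3CCOO-]/[(CH3)3CCOOH]) = 4.959 + log(0.31/0.28)
pH = 4.959 + (+0.044) = 5.00

pH = 5.00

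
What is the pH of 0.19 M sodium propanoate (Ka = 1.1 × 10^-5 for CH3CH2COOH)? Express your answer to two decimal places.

CH3CH2COO- is the conjugate base of the weak acid CH3CH2COOH.
Kb = Kw/Ka = 1.0×10^-14 / 1.1 × 10^-5 = 9.09 × 10^-10
Kb = [OH-]²/(0.19 − [OH-]) = 9.09 × 10^-10
Neglecting [OH-] in the denominator: [OH-] = √(9.09 × 10^-10 × 0.19) = 1.31 × 10^-5 M
Check: 0.0069% ionized — well under 5%, approximation valid.
pOH = −log(1.31 × 10^-5) = 4.88; pH = 14.00 − 4.88 = 9.12

pH = 9.12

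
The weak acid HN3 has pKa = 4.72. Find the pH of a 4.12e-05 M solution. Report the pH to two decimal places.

HN3 ⇌ N3- + H+
Ka = 10^(−4.72) = 1.91 × 10^-5
Let x = [H+] at equilibrium. Ka = x²/(4.12e-05 − x).
Here C₀/Ka ≈ 2.16, so the small-x approximation fails. Use the quadratic:
x = [−1.91e-05 + √(1.91e-05² + 3.15e-09)]/2 = 2.01 × 10^-5 M
pH = −log[H+] = −log(2.01 × 10^-5) = 4.70

pH = 4.70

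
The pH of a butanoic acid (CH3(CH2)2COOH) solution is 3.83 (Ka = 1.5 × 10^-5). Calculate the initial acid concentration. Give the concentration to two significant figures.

[H+] = 10^(-3.83) = 1.48 × 10^-4 M = x
Ka = x²/(C₀ − x) ⇒ C₀ = x + x²/Ka
C₀ = 1.48 × 10^-4 + (1.48 × 10^-4)²/(1.5 × 10^-5) = 1.61 × 10^-3 M

C₀ = 1.6 × 10^-3 M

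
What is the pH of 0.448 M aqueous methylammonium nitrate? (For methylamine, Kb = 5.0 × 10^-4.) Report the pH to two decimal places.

CH3NH3+ is the conjugate acid of the weak base CH3NH2.
Ka = Kw/Kb = 1.0×10^-14 / 5.0 × 10^-4 = 2.00 × 10^-11
Let x = [H+] at equilibrium. Ka = x²/(0.448 − x).
Assume x ≪ 0.448: x ≈ √(2.00 × 10^-11 × 0.448) = 2.99 × 10^-6 M
Check: 0.00067% ionized — well under 5%, approximation valid.
pH = −log[H+] = −log(2.99 × 10^-6) = 5.52

pH = 5.52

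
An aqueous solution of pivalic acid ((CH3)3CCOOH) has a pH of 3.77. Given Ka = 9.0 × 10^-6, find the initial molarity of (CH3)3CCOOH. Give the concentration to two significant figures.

C₀ = 3.4 × 10^-3 M

[H+] = 10^(-3.77) = 1.70 × 10^-4 M = x
Ka = x²/(C₀ − x) ⇒ C₀ = x + x²/Ka
C₀ = 1.70 × 10^-4 + (1.70 × 10^-4)²/(9.0 × 10^-6) = 3.38 × 10^-3 M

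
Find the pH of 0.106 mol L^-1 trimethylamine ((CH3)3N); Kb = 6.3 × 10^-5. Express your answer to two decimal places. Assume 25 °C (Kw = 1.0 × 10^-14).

pH = 11.41

(CH3)3N + H2O ⇌ (CH3)3NH+ + OH-
Let x = [OH-] at equilibrium. Kb = x²/(0.106 − x).
Assume x ≪ 0.106: x ≈ √(6.3 × 10^-5 × 0.106) = 2.58 × 10^-3 M
Check: 2.4% ionized — well under 5%, approximation valid.
pOH = 2.59, so pH = 14.00 − pOH = 11.41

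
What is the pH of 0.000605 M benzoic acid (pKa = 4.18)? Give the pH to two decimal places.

C6H5COOH ⇌ C6H5COO- + H+
Ka = 10^(−4.18) = 6.61 × 10^-5
Let x = [H+] at equilibrium. Ka = x²/(0.000605 − x).
The 5% rule fails; solving x² + Ka·x − Ka·C₀ = 0 exactly:
x = (−Ka + √(Ka² + 4·Ka·C₀))/2 = 1.70 × 10^-4 M
pH = −log(1.70 × 10^-4) = 3.77

pH = 3.77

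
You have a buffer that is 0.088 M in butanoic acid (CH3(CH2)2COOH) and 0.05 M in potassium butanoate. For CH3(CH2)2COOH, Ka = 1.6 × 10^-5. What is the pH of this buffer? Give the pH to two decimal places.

pKa = −log(1.6 × 10^-5) = 4.796
Henderson–Hasselbalch: pH = pKa + log([CH3(CH2)2COO-]/[CH3(CH2)2COOH]) = 4.796 + log(0.05/0.088)
pH = 4.796 + (-0.246) = 4.55

pH = 4.55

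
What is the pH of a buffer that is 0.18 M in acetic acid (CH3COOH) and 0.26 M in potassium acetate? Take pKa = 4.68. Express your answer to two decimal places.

Using pH = pKa + log([base]/[acid]) with [base]/[acid] = 0.26/0.18:
pH = 4.68 + (+0.160) = 4.84

pH = 4.84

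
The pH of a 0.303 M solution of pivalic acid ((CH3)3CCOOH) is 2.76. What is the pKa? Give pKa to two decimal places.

[H+] = 10^(-2.76) = 1.74 × 10^-3 M
At equilibrium [HA] = 0.303 − 1.74 × 10^-3 = 3.01 × 10^-1 M
Ka = [H+][A-]/[HA] = (1.74 × 10^-3)² / 3.01 × 10^-1 = 1.01 × 10^-5
pKa = -log(1.01 × 10^-5) = 5.00

pKa = 5.00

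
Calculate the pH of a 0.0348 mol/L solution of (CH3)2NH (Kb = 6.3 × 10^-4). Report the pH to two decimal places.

pH = 11.64

(CH3)2NH + H2O ⇌ (CH3)2NH2+ + OH-
Kb = [OH-]²/(0.0348 − [OH-]) = 6.3 × 10^-4
[OH-] is not negligible relative to C₀; solve [OH-]² + 0.00063·[OH-] − 2.19e-05 = 0.
[OH-] = (−Kb + √(Kb² + 4·Kb·C₀))/2 = 4.38 × 10^-3 M
pOH = −log(4.38 × 10^-3) = 2.36; pH = 14.00 − 2.36 = 11.64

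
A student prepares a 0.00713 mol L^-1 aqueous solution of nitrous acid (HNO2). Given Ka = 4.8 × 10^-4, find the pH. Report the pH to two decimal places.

HNO2 ⇌ NO2- + H+
Ka = [H+]²/(0.00713 − [H+]) = 4.8 × 10^-4
Here C₀/Ka ≈ 14.9, so the small-[H+] approximation fails. Use the quadratic:
[H+] = (−Ka + √(Ka² + 4·Ka·C₀))/2 = 1.63 × 10^-3 M
pH = −log(1.63 × 10^-3) = 2.79

pH = 2.79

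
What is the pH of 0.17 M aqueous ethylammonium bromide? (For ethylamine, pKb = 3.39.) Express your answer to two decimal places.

pH = 5.69

C2H5NH3+ is the conjugate acid of the weak base C2H5NH2.
Kb = 10^(−3.39) = 4.07 × 10^-4
Ka = Kw/Kb = 1.0×10^-14 / 4.07 × 10^-4 = 2.46 × 10^-11
From the ICE table, Ka = [H+]²/(0.17 − [H+]) = 2.46 × 10^-11.
Neglecting [H+] in the denominator: [H+] = √(2.46 × 10^-11 × 0.17) = 2.04 × 10^-6 M
pH = −log(2.04 × 10^-6) = 5.69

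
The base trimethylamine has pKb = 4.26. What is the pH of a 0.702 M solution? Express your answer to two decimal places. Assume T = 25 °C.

pH = 11.79

(CH3)3N + H2O ⇌ (CH3)3NH+ + OH-
Kb = 10^(−4.26) = 5.50 × 10^-5
Kb = [OH-]²/(0.702 − [OH-]) = 5.50 × 10^-5
Assume [OH-] ≪ 0.702: [OH-] ≈ √(5.50 × 10^-5 × 0.702) = 6.21 × 10^-3 M
pOH = −log(6.21 × 10^-3) = 2.21; pH = 14.00 − 2.21 = 11.79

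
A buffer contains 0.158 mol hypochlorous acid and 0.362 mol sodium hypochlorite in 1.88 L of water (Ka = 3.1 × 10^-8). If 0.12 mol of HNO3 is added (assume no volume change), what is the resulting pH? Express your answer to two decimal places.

pH = 7.45

After neutralization: n(HOCl) = 0.278 mol, n(OCl-) = 0.242 mol.
pKa = −log(3.1 × 10^-8) = 7.509
Henderson–Hasselbalch with mole ratio 0.242/0.278: pH = 7.509 + (-0.060)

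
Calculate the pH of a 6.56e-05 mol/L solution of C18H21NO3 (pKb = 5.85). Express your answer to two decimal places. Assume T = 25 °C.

pH = 8.95

C18H21NO3 + H2O ⇌ C18H22NO3+ + OH-
Kb = 10^(−5.85) = 1.41 × 10^-6
Kb = [OH-]²/(6.56e-05 − [OH-]) = 1.41 × 10^-6
[OH-] is not negligible relative to C₀; solve [OH-]² + 1.41e-06·[OH-] − 9.25e-11 = 0.
[OH-] = [−1.41e-06 + √(1.41e-06² + 3.7e-10)]/2 = 8.94 × 10^-6 M
pOH = 5.05, so pH = 14.00 − pOH = 8.95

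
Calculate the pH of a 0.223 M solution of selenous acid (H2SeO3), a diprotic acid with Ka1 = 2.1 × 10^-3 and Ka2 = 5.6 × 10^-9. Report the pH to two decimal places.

Ka1 ≫ Ka2, so treat the first dissociation as the only significant source of H+.
Ka1 = x²/(0.223 − x) = 2.1 × 10^-3
Solving the quadratic: x = (−Ka1 + √(Ka1² + 4·Ka1·C₀))/2 = 2.06 × 10^-2 M
pH = −log(2.06 × 10^-2) = 1.69

pH = 1.69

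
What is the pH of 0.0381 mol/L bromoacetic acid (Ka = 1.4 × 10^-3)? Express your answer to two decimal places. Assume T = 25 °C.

BrCH2COOH ⇌ BrCH2COO- + H+
From the ICE table, Ka = [H+]²/(0.0381 − [H+]) = 1.4 × 10^-3.
The 5% rule fails; solving [H+]² + Ka·[H+] − Ka·C₀ = 0 exactly:
[H+] = (−Ka + √(Ka² + 4·Ka·C₀))/2 = 6.64 × 10^-3 M
pH = −log[H+] = −log(6.64 × 10^-3) = 2.18

pH = 2.18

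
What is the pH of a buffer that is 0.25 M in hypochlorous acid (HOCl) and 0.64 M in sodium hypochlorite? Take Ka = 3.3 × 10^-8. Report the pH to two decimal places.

pH = 7.89

pKa = −log(3.3 × 10^-8) = 7.481
Henderson–Hasselbalch: pH = pKa + log([OCl-]/[HOCl]) = 7.481 + log(0.64/0.25)
pH = 7.481 + (+0.408) = 7.89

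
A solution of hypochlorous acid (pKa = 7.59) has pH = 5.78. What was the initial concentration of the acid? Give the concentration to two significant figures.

C₀ = 1.1 × 10^-4 M

[H+] = 10^(-5.78) = 1.66 × 10^-6 M = x
Ka = 10^(−7.59) = 2.57 × 10^-8
Ka = x²/(C₀ − x) ⇒ C₀ = x + x²/Ka
C₀ = 1.66 × 10^-6 + (1.66 × 10^-6)²/(2.57 × 10^-8) = 1.09 × 10^-4 M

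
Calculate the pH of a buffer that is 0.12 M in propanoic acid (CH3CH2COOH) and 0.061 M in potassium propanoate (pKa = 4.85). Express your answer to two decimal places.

Henderson–Hasselbalch: pH = pKa + log([CH3CH2COO-]/[CH3CH2COOH]) = 4.85 + log(0.061/0.12)
pH = 4.85 + (-0.294) = 4.56

pH = 4.56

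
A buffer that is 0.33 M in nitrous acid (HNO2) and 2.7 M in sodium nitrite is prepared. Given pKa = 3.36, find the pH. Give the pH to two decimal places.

Using pH = pKa + log([base]/[acid]) with [base]/[acid] = 2.7/0.33:
pH = 3.36 + (+0.913) = 4.27

pH = 4.27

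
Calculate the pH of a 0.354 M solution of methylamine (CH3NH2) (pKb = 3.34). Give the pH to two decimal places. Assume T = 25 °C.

pH = 12.10

CH3NH2 + H2O ⇌ CH3NH3+ + OH-
Kb = 10^(−3.34) = 4.57 × 10^-4
Kb = [OH-]²/(0.354 − [OH-]) = 4.57 × 10^-4
Assume [OH-] ≪ 0.354: [OH-] ≈ √(4.57 × 10^-4 × 0.354) = 1.27 × 10^-2 M
pOH = −log(1.27 × 10^-2) = 1.90; pH = 14.00 − 1.90 = 12.10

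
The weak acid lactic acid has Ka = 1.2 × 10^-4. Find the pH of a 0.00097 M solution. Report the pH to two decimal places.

CH3CH(OH)COOH ⇌ CH3CH(OH)COO- + H+
From the ICE table, Ka = x²/(0.00097 − x) = 1.2 × 10^-4.
The 5% rule fails; solving x² + Ka·x − Ka·C₀ = 0 exactly:
x = [−0.00012 + √(0.00012² + 4.66e-07)]/2 = 2.86 × 10^-4 M
pH = −log[H+] = −log(2.86 × 10^-4) = 3.54

pH = 3.54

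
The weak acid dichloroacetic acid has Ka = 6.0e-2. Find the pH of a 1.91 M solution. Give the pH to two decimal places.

pH = 0.51

Cl2CHCOOH ⇌ Cl2CHCOO- + H+
From the ICE table, Ka = [H+]²/(1.91 − [H+]) = 6.0 × 10^-2.
Here C₀/Ka ≈ 31.8, so the small-[H+] approximation fails. Use the quadratic:
[H+] = [−0.06 + √(0.06² + 0.458)]/2 = 3.10 × 10^-1 M
pH = −log(3.10 × 10^-1) = 0.51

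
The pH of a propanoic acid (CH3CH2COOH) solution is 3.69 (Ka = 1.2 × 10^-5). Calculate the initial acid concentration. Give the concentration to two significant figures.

[H+] = 10^(-3.69) = 2.04 × 10^-4 M = x
Ka = x²/(C₀ − x) ⇒ C₀ = x + x²/Ka
C₀ = 2.04 × 10^-4 + (2.04 × 10^-4)²/(1.2 × 10^-5) = 3.67 × 10^-3 M

C₀ = 3.7 × 10^-3 M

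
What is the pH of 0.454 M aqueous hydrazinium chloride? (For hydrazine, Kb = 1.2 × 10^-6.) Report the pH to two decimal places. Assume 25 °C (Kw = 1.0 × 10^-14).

N2H5+ is the conjugate acid of the weak base N2H4.
Ka = Kw/Kb = 1.0×10^-14 / 1.2 × 10^-6 = 8.33 × 10^-9
From the ICE table, Ka = [H+]²/(0.454 − [H+]) = 8.33 × 10^-9.
Assume [H+] ≪ 0.454: [H+] ≈ √(8.33 × 10^-9 × 0.454) = 6.15 × 10^-5 M
pH = −log(6.15 × 10^-5) = 4.21

pH = 4.21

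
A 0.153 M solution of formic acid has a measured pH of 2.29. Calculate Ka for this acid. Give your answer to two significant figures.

[H+] = 10^(-2.29) = 5.13 × 10^-3 M
At equilibrium [HA] = 0.153 − 5.13 × 10^-3 = 1.48 × 10^-1 M
Ka = [H+][A-]/[HA] = (5.13 × 10^-3)² / 1.48 × 10^-1 = 1.8 × 10^-4

Ka = 1.8 × 10^-4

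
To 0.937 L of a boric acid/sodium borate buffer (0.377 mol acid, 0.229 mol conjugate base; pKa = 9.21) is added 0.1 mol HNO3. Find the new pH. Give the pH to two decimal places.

After neutralization: n(B(OH)3) = 0.477 mol, n(B(OH)4-) = 0.129 mol.
pH = pKa + log([A⁻]/[HA]) = 9.21 + log(0.129/0.477) = 9.21 -0.568

pH = 8.64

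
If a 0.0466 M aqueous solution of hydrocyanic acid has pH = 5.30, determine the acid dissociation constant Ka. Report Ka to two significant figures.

[H+] = 10^(-5.30) = 5.01 × 10^-6 M
At equilibrium [HA] = 0.0466 − 5.01 × 10^-6 = 4.66 × 10^-2 M
Ka = [H+][A-]/[HA] = (5.01 × 10^-6)² / 4.66 × 10^-2 = 5.4 × 10^-10

Ka = 5.4 × 10^-10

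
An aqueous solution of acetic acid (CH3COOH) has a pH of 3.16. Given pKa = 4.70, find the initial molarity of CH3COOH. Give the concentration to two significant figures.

[H+] = 10^(-3.16) = 6.92 × 10^-4 M = x
Ka = 10^(−4.70) = 2.00 × 10^-5
Ka = x²/(C₀ − x) ⇒ C₀ = x + x²/Ka
C₀ = 6.92 × 10^-4 + (6.92 × 10^-4)²/(2.00 × 10^-5) = 2.46 × 10^-2 M

C₀ = 2.5 × 10^-2 M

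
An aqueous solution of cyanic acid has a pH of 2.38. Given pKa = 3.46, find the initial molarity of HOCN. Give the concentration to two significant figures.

[H+] = 10^(-2.38) = 4.17 × 10^-3 M = x
Ka = 10^(−3.46) = 3.47 × 10^-4
Ka = x²/(C₀ − x) ⇒ C₀ = x + x²/Ka
C₀ = 4.17 × 10^-3 + (4.17 × 10^-3)²/(3.47 × 10^-4) = 5.43 × 10^-2 M

C₀ = 5.4 × 10^-2 M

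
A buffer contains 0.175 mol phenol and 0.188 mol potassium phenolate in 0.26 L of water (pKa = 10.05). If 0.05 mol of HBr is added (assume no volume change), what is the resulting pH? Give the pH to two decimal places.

pH = 9.84

After neutralization: n(C6H5OH) = 0.225 mol, n(C6H5O-) = 0.138 mol.
pH = pKa + log([A⁻]/[HA]) = 10.05 + log(0.138/0.225) = 10.05 -0.212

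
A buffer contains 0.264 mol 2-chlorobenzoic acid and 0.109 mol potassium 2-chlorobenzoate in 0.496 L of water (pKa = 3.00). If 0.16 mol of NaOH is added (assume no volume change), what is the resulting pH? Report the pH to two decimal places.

After neutralization: n(ClC6H4COOH) = 0.104 mol, n(ClC6H4COO-) = 0.269 mol.
pH = pKa + log([A⁻]/[HA]) = 3.00 + log(0.269/0.104) = 3.00 +0.413

pH = 3.41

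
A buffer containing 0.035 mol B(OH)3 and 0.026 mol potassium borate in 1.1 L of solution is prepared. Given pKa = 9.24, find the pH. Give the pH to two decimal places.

Using pH = pKa + log([base]/[acid]) with [base]/[acid] = 0.026/0.035:
pH = 9.24 + (-0.129) = 9.11

pH = 9.11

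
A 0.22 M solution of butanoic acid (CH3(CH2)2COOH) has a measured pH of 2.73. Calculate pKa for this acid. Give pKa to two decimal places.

pKa = 4.80

[H+] = 10^(-2.73) = 1.86 × 10^-3 M
At equilibrium [HA] = 0.22 − 1.86 × 10^-3 = 2.18 × 10^-1 M
Ka = [H+][A-]/[HA] = (1.86 × 10^-3)² / 2.18 × 10^-1 = 1.59 × 10^-5
pKa = -log(1.59 × 10^-5) = 4.80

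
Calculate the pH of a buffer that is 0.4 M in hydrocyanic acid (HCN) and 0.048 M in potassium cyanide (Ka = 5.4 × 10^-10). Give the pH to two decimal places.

pKa = −log(5.4 × 10^-10) = 9.268
pH = pKa + log([A⁻]/[HA]) = 9.268 + log(0.048/0.4)
pH = 9.268 + (-0.921) = 8.35

pH = 8.35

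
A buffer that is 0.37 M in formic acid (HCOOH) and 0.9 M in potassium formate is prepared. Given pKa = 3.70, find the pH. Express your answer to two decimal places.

Using pH = pKa + log([base]/[acid]) with [base]/[acid] = 0.9/0.37:
pH = 3.70 + (+0.386) = 4.09

pH = 4.09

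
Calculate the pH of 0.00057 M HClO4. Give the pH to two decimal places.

HClO4 is a strong acid and dissociates completely, so [H+] = 0.00057 M.
pH = -log(0.00057) = 3.24

pH = 3.24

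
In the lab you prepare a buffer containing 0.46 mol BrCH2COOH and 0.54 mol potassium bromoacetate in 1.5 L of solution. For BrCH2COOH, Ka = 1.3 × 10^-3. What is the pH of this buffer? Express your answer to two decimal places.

pH = 2.96

pKa = −log(1.3 × 10^-3) = 2.886
Using pH = pKa + log([base]/[acid]) with [base]/[acid] = 0.54/0.46:
pH = 2.886 + (+0.070) = 2.96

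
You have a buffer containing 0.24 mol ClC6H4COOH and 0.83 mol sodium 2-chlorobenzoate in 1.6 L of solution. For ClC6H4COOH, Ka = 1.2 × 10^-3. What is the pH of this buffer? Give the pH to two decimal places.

pH = 3.46

pKa = −log(1.2 × 10^-3) = 2.921
Henderson–Hasselbalch: pH = pKa + log([ClC6H4COO-]/[ClC6H4COOH]) = 2.921 + log(0.83/0.24)
pH = 2.921 + (+0.539) = 3.46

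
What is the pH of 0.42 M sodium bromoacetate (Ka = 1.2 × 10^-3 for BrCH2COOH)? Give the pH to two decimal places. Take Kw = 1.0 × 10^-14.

pH = 8.27

BrCH2COO- is the conjugate base of the weak acid BrCH2COOH.
Kb = Kw/Ka = 1.0×10^-14 / 1.2 × 10^-3 = 8.33 × 10^-12
Kb = x²/(0.42 − x) = 8.33 × 10^-12
Since Kb ≪ C₀, x ≈ √(Kb·C₀) = 1.87 × 10^-6 M.
pOH = −log(1.87 × 10^-6) = 5.73; pH = 14.00 − 5.73 = 8.27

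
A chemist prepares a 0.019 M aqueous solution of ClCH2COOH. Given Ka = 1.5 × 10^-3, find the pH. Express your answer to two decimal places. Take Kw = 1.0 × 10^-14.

ClCH2COOH ⇌ ClCH2COO- + H+
Ka = x²/(0.019 − x) = 1.5 × 10^-3
The 5% rule fails; solving x² + Ka·x − Ka·C₀ = 0 exactly:
x = [−0.0015 + √(0.0015² + 0.000114)]/2 = 4.64 × 10^-3 M
pH = −log(4.64 × 10^-3) = 2.33

pH = 2.33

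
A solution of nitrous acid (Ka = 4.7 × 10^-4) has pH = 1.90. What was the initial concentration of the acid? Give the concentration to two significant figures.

[H+] = 10^(-1.90) = 1.26 × 10^-2 M = x
Ka = x²/(C₀ − x) ⇒ C₀ = x + x²/Ka
C₀ = 1.26 × 10^-2 + (1.26 × 10^-2)²/(4.7 × 10^-4) = 3.50 × 10^-1 M

C₀ = 3.5 × 10^-1 M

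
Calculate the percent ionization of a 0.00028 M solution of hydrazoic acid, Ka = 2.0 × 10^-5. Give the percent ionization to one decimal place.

HN3 ⇌ N3- + H+; let x = [H+] at equilibrium.
Solve x² + 2e-05x − 5.6e-09 = 0 → x = 6.55 × 10^-5 M
Fraction ionized = 6.55 × 10^-5 / 0.00028 = 0.2339 → 23.4%

23.4%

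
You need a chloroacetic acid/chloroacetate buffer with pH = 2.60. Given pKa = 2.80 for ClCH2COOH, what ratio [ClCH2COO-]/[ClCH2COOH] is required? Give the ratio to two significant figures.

ratio = 0.63

pH = pKa + log(r) ⇒ log(r) = 2.60 − 2.80 = -0.20
r = [ClCH2COO-]/[ClCH2COOH] = 10^(-0.20) = 0.631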